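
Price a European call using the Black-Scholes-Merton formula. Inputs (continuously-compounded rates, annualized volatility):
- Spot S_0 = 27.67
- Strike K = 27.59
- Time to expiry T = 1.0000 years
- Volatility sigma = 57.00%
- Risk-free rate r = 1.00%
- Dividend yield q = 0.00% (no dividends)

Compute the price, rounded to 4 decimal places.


d1 = (ln(S/K) + (r - q + 0.5*sigma^2) * T) / (sigma * sqrt(T)) = 0.30762352
d2 = d1 - sigma * sqrt(T) = -0.26237648
exp(-rT) = 0.99004983; exp(-qT) = 1.00000000
C = S_0 * exp(-qT) * N(d1) - K * exp(-rT) * N(d2)
N(d1) = 0.62081559; N(d2) = 0.39651560
C = 27.6700 * 1.00000000 * 0.62081559 - 27.5900 * 0.99004983 * 0.39651560 = 6.3470

Answer: Price = 6.3470


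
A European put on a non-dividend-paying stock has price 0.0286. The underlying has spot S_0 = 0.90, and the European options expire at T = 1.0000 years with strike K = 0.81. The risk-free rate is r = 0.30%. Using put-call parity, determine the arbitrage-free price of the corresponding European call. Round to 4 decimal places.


Answer: Call price = 0.1210

Derivation:
Put-call parity: C - P = S_0 * exp(-qT) - K * exp(-rT).
S_0 * exp(-qT) = 0.9000 * 1.00000000 = 0.90000000
K * exp(-rT) = 0.8100 * 0.99700450 = 0.80757364
C = P + S*exp(-qT) - K*exp(-rT)
C = 0.0286 + 0.90000000 - 0.80757364 = 0.1210


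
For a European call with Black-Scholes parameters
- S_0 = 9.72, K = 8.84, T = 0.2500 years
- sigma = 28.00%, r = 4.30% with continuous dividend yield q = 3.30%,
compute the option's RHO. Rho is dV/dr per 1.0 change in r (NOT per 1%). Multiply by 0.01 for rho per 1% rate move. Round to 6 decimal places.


d1 = 0.7657052987; d2 = 0.6257052987
phi(d1) = 0.2975744493; exp(-qT) = 0.9917839379; exp(-rT) = 0.9893075748
N(d2) = 0.7342458714
Rho = K*T*exp(-rT)*N(d2) = 8.8400 * 0.2500 * 0.9893075748 * 0.7342458714 = 1.605333

Answer: Rho = 1.605333


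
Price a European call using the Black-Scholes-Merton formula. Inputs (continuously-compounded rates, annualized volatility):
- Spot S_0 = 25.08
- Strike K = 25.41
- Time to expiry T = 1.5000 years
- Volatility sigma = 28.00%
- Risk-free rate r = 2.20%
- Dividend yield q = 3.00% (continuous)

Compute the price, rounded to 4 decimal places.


d1 = (ln(S/K) + (r - q + 0.5*sigma^2) * T) / (sigma * sqrt(T)) = 0.09835261
d2 = d1 - sigma * sqrt(T) = -0.24457596
exp(-rT) = 0.96753856; exp(-qT) = 0.95599748
C = S_0 * exp(-qT) * N(d1) - K * exp(-rT) * N(d2)
N(d1) = 0.53917385; N(d2) = 0.40339239
C = 25.0800 * 0.95599748 * 0.53917385 - 25.4100 * 0.96753856 * 0.40339239 = 3.0100

Answer: Price = 3.0100


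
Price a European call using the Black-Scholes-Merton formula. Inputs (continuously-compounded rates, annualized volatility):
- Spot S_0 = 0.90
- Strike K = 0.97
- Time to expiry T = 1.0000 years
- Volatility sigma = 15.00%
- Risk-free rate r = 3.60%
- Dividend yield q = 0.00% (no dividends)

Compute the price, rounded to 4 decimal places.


Answer: Price = 0.0389

Derivation:
d1 = (ln(S/K) + (r - q + 0.5*sigma^2) * T) / (sigma * sqrt(T)) = -0.18434205
d2 = d1 - sigma * sqrt(T) = -0.33434205
exp(-rT) = 0.96464029; exp(-qT) = 1.00000000
C = S_0 * exp(-qT) * N(d1) - K * exp(-rT) * N(d2)
N(d1) = 0.42687256; N(d2) = 0.36906073
C = 0.9000 * 1.00000000 * 0.42687256 - 0.9700 * 0.96464029 * 0.36906073 = 0.0389


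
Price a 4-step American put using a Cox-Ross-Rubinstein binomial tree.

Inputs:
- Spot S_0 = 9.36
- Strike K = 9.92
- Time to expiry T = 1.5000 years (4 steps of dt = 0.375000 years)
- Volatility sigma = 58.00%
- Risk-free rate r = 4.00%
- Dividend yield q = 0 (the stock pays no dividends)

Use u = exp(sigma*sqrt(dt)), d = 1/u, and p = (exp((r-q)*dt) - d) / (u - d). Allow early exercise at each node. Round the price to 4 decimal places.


dt = T/N = 0.375000
u = exp(sigma*sqrt(dt)) = 1.426432; d = 1/u = 0.701050
p = (exp((r-q)*dt) - d) / (u - d) = 0.432962
Discount per step: exp(-r*dt) = 0.985112
Stock lattice S(k, i) with i counting down-moves:
  k=0: S(0,0) = 9.3600
  k=1: S(1,0) = 13.3514; S(1,1) = 6.5618
  k=2: S(2,0) = 19.0449; S(2,1) = 9.3600; S(2,2) = 4.6002
  k=3: S(3,0) = 27.1662; S(3,1) = 13.3514; S(3,2) = 6.5618; S(3,3) = 3.2249
  k=4: S(4,0) = 38.7507; S(4,1) = 19.0449; S(4,2) = 9.3600; S(4,3) = 4.6002; S(4,4) = 2.2609
Terminal payoffs V(N, i) = max(K - S_T, 0):
  V(4,0) = 0.000000; V(4,1) = 0.000000; V(4,2) = 0.560000; V(4,3) = 5.319830; V(4,4) = 7.659149
Backward induction: V(k, i) = exp(-r*dt) * [p * V(k+1, i) + (1-p) * V(k+1, i+1)]; then take max(V_cont, immediate exercise) for American.
  V(3,0) = exp(-r*dt) * [p*0.000000 + (1-p)*0.000000] = 0.000000; exercise = 0.000000; V(3,0) = max -> 0.000000
  V(3,1) = exp(-r*dt) * [p*0.000000 + (1-p)*0.560000] = 0.312813; exercise = 0.000000; V(3,1) = max -> 0.312813
  V(3,2) = exp(-r*dt) * [p*0.560000 + (1-p)*5.319830] = 3.210482; exercise = 3.358172; V(3,2) = max -> 3.358172
  V(3,3) = exp(-r*dt) * [p*5.319830 + (1-p)*7.659149] = 6.547361; exercise = 6.695051; V(3,3) = max -> 6.695051
  V(2,0) = exp(-r*dt) * [p*0.000000 + (1-p)*0.312813] = 0.174736; exercise = 0.000000; V(2,0) = max -> 0.174736
  V(2,1) = exp(-r*dt) * [p*0.312813 + (1-p)*3.358172] = 2.009280; exercise = 0.560000; V(2,1) = max -> 2.009280
  V(2,2) = exp(-r*dt) * [p*3.358172 + (1-p)*6.695051] = 5.172140; exercise = 5.319830; V(2,2) = max -> 5.319830
  V(1,0) = exp(-r*dt) * [p*0.174736 + (1-p)*2.009280] = 1.196902; exercise = 0.000000; V(1,0) = max -> 1.196902
  V(1,1) = exp(-r*dt) * [p*2.009280 + (1-p)*5.319830] = 3.828624; exercise = 3.358172; V(1,1) = max -> 3.828624
  V(0,0) = exp(-r*dt) * [p*1.196902 + (1-p)*3.828624] = 2.649150; exercise = 0.560000; V(0,0) = max -> 2.649150

Answer: Price = V(0,0) = 2.6492


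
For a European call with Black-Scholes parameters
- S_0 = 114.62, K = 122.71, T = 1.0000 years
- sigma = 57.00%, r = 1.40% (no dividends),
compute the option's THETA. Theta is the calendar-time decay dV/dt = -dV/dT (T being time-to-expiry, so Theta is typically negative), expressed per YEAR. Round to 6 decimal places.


Answer: Theta = -13.395433

Derivation:
d1 = 0.1899095809; d2 = -0.3800904191
phi(d1) = 0.3918127007; exp(-qT) = 1.0000000000; exp(-rT) = 0.9860975443
Theta = -S*exp(-qT)*phi(d1)*sigma/(2*sqrt(T)) - r*K*exp(-rT)*N(d2) + q*S*exp(-qT)*N(d1)
N(d1) = 0.5753100077; N(d2) = 0.3519391488; sqrt(T) = 1.0000000000
Term 1 = -114.6200 * 1.0000000000 * 0.3918127007 * 0.5700 / (2 * 1.0000000000) = -12.7992279500
Term 2 = -0.0140 * 122.7100 * 0.9860975443 * 0.3519391488 = -0.5962047728
Term 3 = 0 (no dividend yield, q = 0)
Theta = -12.7992279500 + (-0.5962047728) + (0.0000000000) = -13.395433


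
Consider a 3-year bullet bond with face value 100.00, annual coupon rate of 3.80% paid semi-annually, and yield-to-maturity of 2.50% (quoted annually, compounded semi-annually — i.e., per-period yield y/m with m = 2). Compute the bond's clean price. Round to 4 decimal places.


Answer: Price = 103.7349

Derivation:
Coupon per period c = face * coupon_rate / m = 1.900000
Periods per year m = 2; per-period yield y/m = 0.012500
Number of cashflows N = 6
Cashflows (t years, CF_t, discount factor 1/(1+y/m)^(m*t), PV):
  t = 0.5000: CF_t = 1.900000, DF = 0.987654, PV = 1.876543
  t = 1.0000: CF_t = 1.900000, DF = 0.975461, PV = 1.853376
  t = 1.5000: CF_t = 1.900000, DF = 0.963418, PV = 1.830495
  t = 2.0000: CF_t = 1.900000, DF = 0.951524, PV = 1.807896
  t = 2.5000: CF_t = 1.900000, DF = 0.939777, PV = 1.785576
  t = 3.0000: CF_t = 101.900000, DF = 0.928175, PV = 94.581020
Price P = sum_t PV_t = 103.734906


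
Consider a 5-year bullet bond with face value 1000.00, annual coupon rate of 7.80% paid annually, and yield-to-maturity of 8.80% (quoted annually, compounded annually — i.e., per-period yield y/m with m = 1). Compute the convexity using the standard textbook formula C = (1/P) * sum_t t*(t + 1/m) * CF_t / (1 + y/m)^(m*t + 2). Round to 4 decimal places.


Coupon per period c = face * coupon_rate / m = 78.000000
Periods per year m = 1; per-period yield y/m = 0.088000
Number of cashflows N = 5
Cashflows (t years, CF_t, discount factor 1/(1+y/m)^(m*t), PV):
  t = 1.0000: CF_t = 78.000000, DF = 0.919118, PV = 71.691176
  t = 2.0000: CF_t = 78.000000, DF = 0.844777, PV = 65.892625
  t = 3.0000: CF_t = 78.000000, DF = 0.776450, PV = 60.563075
  t = 4.0000: CF_t = 78.000000, DF = 0.713649, PV = 55.664591
  t = 5.0000: CF_t = 1078.000000, DF = 0.655927, PV = 707.089330
Price P = sum_t PV_t = 960.900798
Convexity numerator sum_t t*(t + 1/m) * CF_t / (1+y/m)^(m*t + 2):
  t = 1.0000: term = 121.126150
  t = 2.0000: term = 333.987545
  t = 3.0000: term = 613.947693
  t = 4.0000: term = 940.483599
  t = 5.0000: term = 17919.989384
Convexity = (1/P) * sum = 19929.534370 / 960.900798 = 20.740470

Answer: Convexity = 20.7405


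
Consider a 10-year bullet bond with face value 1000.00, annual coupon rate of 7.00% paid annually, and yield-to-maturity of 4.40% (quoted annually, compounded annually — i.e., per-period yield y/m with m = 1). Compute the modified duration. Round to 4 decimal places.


Coupon per period c = face * coupon_rate / m = 70.000000
Periods per year m = 1; per-period yield y/m = 0.044000
Number of cashflows N = 10
Cashflows (t years, CF_t, discount factor 1/(1+y/m)^(m*t), PV):
  t = 1.0000: CF_t = 70.000000, DF = 0.957854, PV = 67.049808
  t = 2.0000: CF_t = 70.000000, DF = 0.917485, PV = 64.223954
  t = 3.0000: CF_t = 70.000000, DF = 0.878817, PV = 61.517198
  t = 4.0000: CF_t = 70.000000, DF = 0.841779, PV = 58.924519
  t = 5.0000: CF_t = 70.000000, DF = 0.806302, PV = 56.441110
  t = 6.0000: CF_t = 70.000000, DF = 0.772320, PV = 54.062366
  t = 7.0000: CF_t = 70.000000, DF = 0.739770, PV = 51.783875
  t = 8.0000: CF_t = 70.000000, DF = 0.708592, PV = 49.601413
  t = 9.0000: CF_t = 70.000000, DF = 0.678728, PV = 47.510932
  t = 10.0000: CF_t = 1070.000000, DF = 0.650122, PV = 695.630781
Price P = sum_t PV_t = 1206.745958
First compute Macaulay numerator sum_t t * PV_t:
  t * PV_t at t = 1.0000: 67.049808
  t * PV_t at t = 2.0000: 128.447909
  t * PV_t at t = 3.0000: 184.551593
  t * PV_t at t = 4.0000: 235.698076
  t * PV_t at t = 5.0000: 282.205550
  t * PV_t at t = 6.0000: 324.374196
  t * PV_t at t = 7.0000: 362.487128
  t * PV_t at t = 8.0000: 396.811306
  t * PV_t at t = 9.0000: 427.598390
  t * PV_t at t = 10.0000: 6956.307812
Macaulay duration D = 9365.531769 / 1206.745958 = 7.760980
Modified duration = D / (1 + y/m) = 7.760980 / (1 + 0.044000) = 7.433889

Answer: Modified duration = 7.4339


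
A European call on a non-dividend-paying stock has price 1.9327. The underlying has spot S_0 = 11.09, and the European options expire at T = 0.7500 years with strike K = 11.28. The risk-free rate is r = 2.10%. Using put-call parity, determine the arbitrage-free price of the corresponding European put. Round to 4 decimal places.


Put-call parity: C - P = S_0 * exp(-qT) - K * exp(-rT).
S_0 * exp(-qT) = 11.0900 * 1.00000000 = 11.09000000
K * exp(-rT) = 11.2800 * 0.98437338 = 11.10373176
P = C - S*exp(-qT) + K*exp(-rT)
P = 1.9327 - 11.09000000 + 11.10373176 = 1.9464

Answer: Put price = 1.9464


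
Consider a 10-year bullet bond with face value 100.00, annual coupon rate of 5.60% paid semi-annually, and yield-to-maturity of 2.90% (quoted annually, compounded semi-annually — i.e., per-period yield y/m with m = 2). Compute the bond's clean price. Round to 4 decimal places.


Coupon per period c = face * coupon_rate / m = 2.800000
Periods per year m = 2; per-period yield y/m = 0.014500
Number of cashflows N = 20
Cashflows (t years, CF_t, discount factor 1/(1+y/m)^(m*t), PV):
  t = 0.5000: CF_t = 2.800000, DF = 0.985707, PV = 2.759980
  t = 1.0000: CF_t = 2.800000, DF = 0.971619, PV = 2.720533
  t = 1.5000: CF_t = 2.800000, DF = 0.957732, PV = 2.681649
  t = 2.0000: CF_t = 2.800000, DF = 0.944043, PV = 2.643321
  t = 2.5000: CF_t = 2.800000, DF = 0.930550, PV = 2.605540
  t = 3.0000: CF_t = 2.800000, DF = 0.917250, PV = 2.568300
  t = 3.5000: CF_t = 2.800000, DF = 0.904140, PV = 2.531592
  t = 4.0000: CF_t = 2.800000, DF = 0.891217, PV = 2.495408
  t = 4.5000: CF_t = 2.800000, DF = 0.878479, PV = 2.459742
  t = 5.0000: CF_t = 2.800000, DF = 0.865923, PV = 2.424586
  t = 5.5000: CF_t = 2.800000, DF = 0.853547, PV = 2.389932
  t = 6.0000: CF_t = 2.800000, DF = 0.841347, PV = 2.355773
  t = 6.5000: CF_t = 2.800000, DF = 0.829322, PV = 2.322102
  t = 7.0000: CF_t = 2.800000, DF = 0.817469, PV = 2.288913
  t = 7.5000: CF_t = 2.800000, DF = 0.805785, PV = 2.256198
  t = 8.0000: CF_t = 2.800000, DF = 0.794268, PV = 2.223951
  t = 8.5000: CF_t = 2.800000, DF = 0.782916, PV = 2.192165
  t = 9.0000: CF_t = 2.800000, DF = 0.771726, PV = 2.160833
  t = 9.5000: CF_t = 2.800000, DF = 0.760696, PV = 2.129948
  t = 10.0000: CF_t = 102.800000, DF = 0.749823, PV = 77.081843
Price P = sum_t PV_t = 123.292307

Answer: Price = 123.2923


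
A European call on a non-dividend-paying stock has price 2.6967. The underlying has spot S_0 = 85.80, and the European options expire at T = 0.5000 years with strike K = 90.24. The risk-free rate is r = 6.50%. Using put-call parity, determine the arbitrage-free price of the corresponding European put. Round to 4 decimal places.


Put-call parity: C - P = S_0 * exp(-qT) - K * exp(-rT).
S_0 * exp(-qT) = 85.8000 * 1.00000000 = 85.80000000
K * exp(-rT) = 90.2400 * 0.96802245 = 87.35434587
P = C - S*exp(-qT) + K*exp(-rT)
P = 2.6967 - 85.80000000 + 87.35434587 = 4.2510

Answer: Put price = 4.2510


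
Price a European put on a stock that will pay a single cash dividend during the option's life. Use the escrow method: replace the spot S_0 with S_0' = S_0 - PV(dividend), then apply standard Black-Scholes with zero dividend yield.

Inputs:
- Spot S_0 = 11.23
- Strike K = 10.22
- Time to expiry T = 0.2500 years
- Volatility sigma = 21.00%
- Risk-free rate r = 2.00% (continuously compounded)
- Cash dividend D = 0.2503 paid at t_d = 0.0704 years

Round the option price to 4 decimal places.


Answer: Price = 0.1503

Derivation:
PV(D) = D * exp(-r * t_d) = 0.2503 * 0.99859299 = 0.24994783
S_0' = S_0 - PV(D) = 11.2300 - 0.24994783 = 10.98005217
d1 = (ln(S_0'/K) + (r + sigma^2/2)*T) / (sigma*sqrt(T)) = 0.78329622
d2 = d1 - sigma*sqrt(T) = 0.67829622
exp(-rT) = 0.99501248
N(-d1) = 0.21672659; N(-d2) = 0.24879195
P = K * exp(-rT) * N(-d2) - S_0' * N(-d1) = 10.2200 * 0.99501248 * 0.24879195 - 10.98005217 * 0.21672659 = 0.1503


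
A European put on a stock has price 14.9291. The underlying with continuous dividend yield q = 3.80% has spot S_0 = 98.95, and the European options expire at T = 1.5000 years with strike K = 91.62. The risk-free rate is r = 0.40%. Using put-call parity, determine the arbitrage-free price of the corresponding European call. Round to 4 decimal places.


Answer: Call price = 17.3248

Derivation:
Put-call parity: C - P = S_0 * exp(-qT) - K * exp(-rT).
S_0 * exp(-qT) = 98.9500 * 0.94459407 = 93.46758316
K * exp(-rT) = 91.6200 * 0.99401796 = 91.07192587
C = P + S*exp(-qT) - K*exp(-rT)
C = 14.9291 + 93.46758316 - 91.07192587 = 17.3248


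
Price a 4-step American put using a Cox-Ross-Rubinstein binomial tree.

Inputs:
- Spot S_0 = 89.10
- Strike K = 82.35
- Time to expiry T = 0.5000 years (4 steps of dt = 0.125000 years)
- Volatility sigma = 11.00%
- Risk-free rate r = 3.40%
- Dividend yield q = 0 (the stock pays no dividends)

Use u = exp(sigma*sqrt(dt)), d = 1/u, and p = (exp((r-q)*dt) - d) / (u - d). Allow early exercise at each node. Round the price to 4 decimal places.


Answer: Price = V(0,0) = 0.2847

Derivation:
dt = T/N = 0.125000
u = exp(sigma*sqrt(dt)) = 1.039657; d = 1/u = 0.961856
p = (exp((r-q)*dt) - d) / (u - d) = 0.545021
Discount per step: exp(-r*dt) = 0.995759
Stock lattice S(k, i) with i counting down-moves:
  k=0: S(0,0) = 89.1000
  k=1: S(1,0) = 92.6334; S(1,1) = 85.7013
  k=2: S(2,0) = 96.3070; S(2,1) = 89.1000; S(2,2) = 82.4323
  k=3: S(3,0) = 100.1263; S(3,1) = 92.6334; S(3,2) = 85.7013; S(3,3) = 79.2880
  k=4: S(4,0) = 104.0970; S(4,1) = 96.3070; S(4,2) = 89.1000; S(4,3) = 82.4323; S(4,4) = 76.2636
Terminal payoffs V(N, i) = max(K - S_T, 0):
  V(4,0) = 0.000000; V(4,1) = 0.000000; V(4,2) = 0.000000; V(4,3) = 0.000000; V(4,4) = 6.086394
Backward induction: V(k, i) = exp(-r*dt) * [p * V(k+1, i) + (1-p) * V(k+1, i+1)]; then take max(V_cont, immediate exercise) for American.
  V(3,0) = exp(-r*dt) * [p*0.000000 + (1-p)*0.000000] = 0.000000; exercise = 0.000000; V(3,0) = max -> 0.000000
  V(3,1) = exp(-r*dt) * [p*0.000000 + (1-p)*0.000000] = 0.000000; exercise = 0.000000; V(3,1) = max -> 0.000000
  V(3,2) = exp(-r*dt) * [p*0.000000 + (1-p)*0.000000] = 0.000000; exercise = 0.000000; V(3,2) = max -> 0.000000
  V(3,3) = exp(-r*dt) * [p*0.000000 + (1-p)*6.086394] = 2.757437; exercise = 3.062006; V(3,3) = max -> 3.062006
  V(2,0) = exp(-r*dt) * [p*0.000000 + (1-p)*0.000000] = 0.000000; exercise = 0.000000; V(2,0) = max -> 0.000000
  V(2,1) = exp(-r*dt) * [p*0.000000 + (1-p)*0.000000] = 0.000000; exercise = 0.000000; V(2,1) = max -> 0.000000
  V(2,2) = exp(-r*dt) * [p*0.000000 + (1-p)*3.062006] = 1.387240; exercise = 0.000000; V(2,2) = max -> 1.387240
  V(1,0) = exp(-r*dt) * [p*0.000000 + (1-p)*0.000000] = 0.000000; exercise = 0.000000; V(1,0) = max -> 0.000000
  V(1,1) = exp(-r*dt) * [p*0.000000 + (1-p)*1.387240] = 0.628488; exercise = 0.000000; V(1,1) = max -> 0.628488
  V(0,0) = exp(-r*dt) * [p*0.000000 + (1-p)*0.628488] = 0.284736; exercise = 0.000000; V(0,0) = max -> 0.284736


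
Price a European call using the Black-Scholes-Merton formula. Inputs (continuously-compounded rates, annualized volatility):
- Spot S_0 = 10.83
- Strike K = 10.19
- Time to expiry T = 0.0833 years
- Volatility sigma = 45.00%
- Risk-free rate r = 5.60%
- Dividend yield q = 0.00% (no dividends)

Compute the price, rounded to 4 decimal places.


Answer: Price = 0.9543

Derivation:
d1 = (ln(S/K) + (r - q + 0.5*sigma^2) * T) / (sigma * sqrt(T)) = 0.56985969
d2 = d1 - sigma * sqrt(T) = 0.43998187
exp(-rT) = 0.99534606; exp(-qT) = 1.00000000
C = S_0 * exp(-qT) * N(d1) - K * exp(-rT) * N(d2)
N(d1) = 0.71561357; N(d2) = 0.67002488
C = 10.8300 * 1.00000000 * 0.71561357 - 10.1900 * 0.99534606 * 0.67002488 = 0.9543


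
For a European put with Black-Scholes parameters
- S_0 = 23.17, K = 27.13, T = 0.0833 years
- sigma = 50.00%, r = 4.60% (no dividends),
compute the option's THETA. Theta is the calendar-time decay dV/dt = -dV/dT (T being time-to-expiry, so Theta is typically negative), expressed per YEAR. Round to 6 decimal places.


Answer: Theta = -3.797389

Derivation:
d1 = -0.9946558407; d2 = -1.1389645376
phi(d1) = 0.2432638423; exp(-qT) = 1.0000000000; exp(-rT) = 0.9961755320
Theta = -S*exp(-qT)*phi(d1)*sigma/(2*sqrt(T)) + r*K*exp(-rT)*N(-d2) - q*S*exp(-qT)*N(-d1)
N(-d1) = 0.8400481606; N(-d2) = 0.8726410272; sqrt(T) = 0.2886173938
Term 1 = -23.1700 * 1.0000000000 * 0.2432638423 * 0.5000 / (2 * 0.2886173938) = -4.8822622503
Term 2 = 0.0460 * 27.1300 * 0.9961755320 * 0.8726410272 = 1.0848735560
Term 3 = 0 (no dividend yield, q = 0)
Theta = -4.8822622503 + (1.0848735560) + (0.0000000000) = -3.797389


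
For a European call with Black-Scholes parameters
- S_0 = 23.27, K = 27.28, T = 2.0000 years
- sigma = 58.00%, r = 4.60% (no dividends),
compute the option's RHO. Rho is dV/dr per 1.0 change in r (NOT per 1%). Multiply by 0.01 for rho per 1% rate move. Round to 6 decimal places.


Answer: Rho = 15.498315

Derivation:
d1 = 0.3284524950; d2 = -0.4917913712
phi(d1) = 0.3779932072; exp(-qT) = 1.0000000000; exp(-rT) = 0.9121051495
N(d2) = 0.3114334186
Rho = K*T*exp(-rT)*N(d2) = 27.2800 * 2.0000 * 0.9121051495 * 0.3114334186 = 15.498315


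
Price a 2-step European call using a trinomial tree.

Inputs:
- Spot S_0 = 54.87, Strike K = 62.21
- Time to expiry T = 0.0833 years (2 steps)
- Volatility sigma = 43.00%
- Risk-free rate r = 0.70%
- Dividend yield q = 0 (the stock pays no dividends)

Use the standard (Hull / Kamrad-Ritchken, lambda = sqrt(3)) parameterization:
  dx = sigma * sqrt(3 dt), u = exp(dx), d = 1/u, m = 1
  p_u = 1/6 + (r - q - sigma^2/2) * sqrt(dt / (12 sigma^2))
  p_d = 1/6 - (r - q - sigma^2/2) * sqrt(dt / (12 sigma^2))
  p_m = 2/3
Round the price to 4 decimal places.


Answer: Price = V(0,0) = 0.6359

Derivation:
dt = T/N = 0.041650; dx = sigma*sqrt(3*dt) = 0.151998
u = exp(dx) = 1.164157; d = 1/u = 0.858990
p_u = 0.154959, p_m = 0.666667, p_d = 0.178374
Discount per step: exp(-r*dt) = 0.999708
Stock lattice S(k, j) with j the centered position index:
  k=0: S(0,+0) = 54.8700
  k=1: S(1,-1) = 47.1328; S(1,+0) = 54.8700; S(1,+1) = 63.8773
  k=2: S(2,-2) = 40.4866; S(2,-1) = 47.1328; S(2,+0) = 54.8700; S(2,+1) = 63.8773; S(2,+2) = 74.3632
Terminal payoffs V(N, j) = max(S_T - K, 0):
  V(2,-2) = 0.000000; V(2,-1) = 0.000000; V(2,+0) = 0.000000; V(2,+1) = 1.667316; V(2,+2) = 12.153249
Backward induction: V(k, j) = exp(-r*dt) * [p_u * V(k+1, j+1) + p_m * V(k+1, j) + p_d * V(k+1, j-1)]
  V(1,-1) = exp(-r*dt) * [p_u*0.000000 + p_m*0.000000 + p_d*0.000000] = 0.000000
  V(1,+0) = exp(-r*dt) * [p_u*1.667316 + p_m*0.000000 + p_d*0.000000] = 0.258291
  V(1,+1) = exp(-r*dt) * [p_u*12.153249 + p_m*1.667316 + p_d*0.000000] = 2.993929
  V(0,+0) = exp(-r*dt) * [p_u*2.993929 + p_m*0.258291 + p_d*0.000000] = 0.635945


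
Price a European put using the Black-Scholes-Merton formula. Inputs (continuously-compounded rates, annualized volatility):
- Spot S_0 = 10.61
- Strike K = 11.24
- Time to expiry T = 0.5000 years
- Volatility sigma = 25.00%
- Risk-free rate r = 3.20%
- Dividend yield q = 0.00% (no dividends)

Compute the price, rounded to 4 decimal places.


d1 = (ln(S/K) + (r - q + 0.5*sigma^2) * T) / (sigma * sqrt(T)) = -0.14740004
d2 = d1 - sigma * sqrt(T) = -0.32417673
exp(-rT) = 0.98412732; exp(-qT) = 1.00000000
P = K * exp(-rT) * N(-d2) - S_0 * exp(-qT) * N(-d1)
N(-d1) = 0.55859186; N(-d2) = 0.62709788
P = 11.2400 * 0.98412732 * 0.62709788 - 10.6100 * 1.00000000 * 0.55859186 = 1.0100

Answer: Price = 1.0100


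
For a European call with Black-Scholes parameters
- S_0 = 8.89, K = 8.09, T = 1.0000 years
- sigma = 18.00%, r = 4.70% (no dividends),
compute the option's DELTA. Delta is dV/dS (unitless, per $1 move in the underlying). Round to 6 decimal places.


d1 = 0.8749906581; d2 = 0.6949906581
phi(d1) = 0.2720572222; exp(-qT) = 1.0000000000; exp(-rT) = 0.9540873976
N(d1) = 0.8092105056
Delta = exp(-qT) * N(d1) = 1.0000000000 * 0.8092105056 = 0.809211

Answer: Delta = 0.809211


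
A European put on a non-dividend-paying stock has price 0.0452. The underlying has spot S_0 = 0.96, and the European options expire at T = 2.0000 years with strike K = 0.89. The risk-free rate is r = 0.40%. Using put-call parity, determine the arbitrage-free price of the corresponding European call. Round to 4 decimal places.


Answer: Call price = 0.1223

Derivation:
Put-call parity: C - P = S_0 * exp(-qT) - K * exp(-rT).
S_0 * exp(-qT) = 0.9600 * 1.00000000 = 0.96000000
K * exp(-rT) = 0.8900 * 0.99203191 = 0.88290840
C = P + S*exp(-qT) - K*exp(-rT)
C = 0.0452 + 0.96000000 - 0.88290840 = 0.1223


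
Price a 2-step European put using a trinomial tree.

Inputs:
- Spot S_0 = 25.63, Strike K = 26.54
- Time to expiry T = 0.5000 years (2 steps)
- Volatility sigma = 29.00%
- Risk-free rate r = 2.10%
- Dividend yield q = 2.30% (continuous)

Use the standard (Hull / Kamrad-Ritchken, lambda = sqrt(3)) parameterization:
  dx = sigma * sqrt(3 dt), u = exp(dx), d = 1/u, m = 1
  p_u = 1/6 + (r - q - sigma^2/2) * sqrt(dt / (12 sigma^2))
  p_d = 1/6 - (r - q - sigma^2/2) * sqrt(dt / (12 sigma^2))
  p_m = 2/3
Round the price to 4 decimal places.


Answer: Price = V(0,0) = 2.4804

Derivation:
dt = T/N = 0.250000; dx = sigma*sqrt(3*dt) = 0.251147
u = exp(dx) = 1.285500; d = 1/u = 0.777908
p_u = 0.144742, p_m = 0.666667, p_d = 0.188591
Discount per step: exp(-r*dt) = 0.994764
Stock lattice S(k, j) with j the centered position index:
  k=0: S(0,+0) = 25.6300
  k=1: S(1,-1) = 19.9378; S(1,+0) = 25.6300; S(1,+1) = 32.9474
  k=2: S(2,-2) = 15.5097; S(2,-1) = 19.9378; S(2,+0) = 25.6300; S(2,+1) = 32.9474; S(2,+2) = 42.3538
Terminal payoffs V(N, j) = max(K - S_T, 0):
  V(2,-2) = 11.030251; V(2,-1) = 6.602225; V(2,+0) = 0.910000; V(2,+1) = 0.000000; V(2,+2) = 0.000000
Backward induction: V(k, j) = exp(-r*dt) * [p_u * V(k+1, j+1) + p_m * V(k+1, j) + p_d * V(k+1, j-1)]
  V(1,-1) = exp(-r*dt) * [p_u*0.910000 + p_m*6.602225 + p_d*11.030251] = 6.578776
  V(1,+0) = exp(-r*dt) * [p_u*0.000000 + p_m*0.910000 + p_d*6.602225] = 1.842091
  V(1,+1) = exp(-r*dt) * [p_u*0.000000 + p_m*0.000000 + p_d*0.910000] = 0.170719
  V(0,+0) = exp(-r*dt) * [p_u*0.170719 + p_m*1.842091 + p_d*6.578776] = 2.480413


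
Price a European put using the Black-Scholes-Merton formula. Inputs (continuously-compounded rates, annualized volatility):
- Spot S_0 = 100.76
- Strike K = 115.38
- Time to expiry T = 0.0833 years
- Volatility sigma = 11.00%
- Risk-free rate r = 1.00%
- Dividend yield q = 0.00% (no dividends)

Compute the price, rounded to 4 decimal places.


d1 = (ln(S/K) + (r - q + 0.5*sigma^2) * T) / (sigma * sqrt(T)) = -4.22555684
d2 = d1 - sigma * sqrt(T) = -4.25730476
exp(-rT) = 0.99916735; exp(-qT) = 1.00000000
P = K * exp(-rT) * N(-d2) - S_0 * exp(-qT) * N(-d1)
N(-d1) = 0.99998808; N(-d2) = 0.99998965
P = 115.3800 * 0.99916735 * 0.99998965 - 100.7600 * 1.00000000 * 0.99998808 = 14.5239

Answer: Price = 14.5239


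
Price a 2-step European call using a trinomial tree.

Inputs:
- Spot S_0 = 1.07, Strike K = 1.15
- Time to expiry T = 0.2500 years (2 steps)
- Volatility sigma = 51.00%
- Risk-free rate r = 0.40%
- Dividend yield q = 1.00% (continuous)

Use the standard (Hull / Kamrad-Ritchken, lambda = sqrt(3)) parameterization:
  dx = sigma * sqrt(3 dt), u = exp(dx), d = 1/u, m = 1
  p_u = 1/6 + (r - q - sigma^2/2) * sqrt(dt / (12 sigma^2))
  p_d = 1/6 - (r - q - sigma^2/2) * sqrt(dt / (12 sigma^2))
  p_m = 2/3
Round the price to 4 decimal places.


dt = T/N = 0.125000; dx = sigma*sqrt(3*dt) = 0.312310
u = exp(dx) = 1.366578; d = 1/u = 0.731755
p_u = 0.139440, p_m = 0.666667, p_d = 0.193893
Discount per step: exp(-r*dt) = 0.999500
Stock lattice S(k, j) with j the centered position index:
  k=0: S(0,+0) = 1.0700
  k=1: S(1,-1) = 0.7830; S(1,+0) = 1.0700; S(1,+1) = 1.4622
  k=2: S(2,-2) = 0.5729; S(2,-1) = 0.7830; S(2,+0) = 1.0700; S(2,+1) = 1.4622; S(2,+2) = 1.9983
Terminal payoffs V(N, j) = max(S_T - K, 0):
  V(2,-2) = 0.000000; V(2,-1) = 0.000000; V(2,+0) = 0.000000; V(2,+1) = 0.312239; V(2,+2) = 0.848263
Backward induction: V(k, j) = exp(-r*dt) * [p_u * V(k+1, j+1) + p_m * V(k+1, j) + p_d * V(k+1, j-1)]
  V(1,-1) = exp(-r*dt) * [p_u*0.000000 + p_m*0.000000 + p_d*0.000000] = 0.000000
  V(1,+0) = exp(-r*dt) * [p_u*0.312239 + p_m*0.000000 + p_d*0.000000] = 0.043517
  V(1,+1) = exp(-r*dt) * [p_u*0.848263 + p_m*0.312239 + p_d*0.000000] = 0.326278
  V(0,+0) = exp(-r*dt) * [p_u*0.326278 + p_m*0.043517 + p_d*0.000000] = 0.074470

Answer: Price = V(0,0) = 0.0745


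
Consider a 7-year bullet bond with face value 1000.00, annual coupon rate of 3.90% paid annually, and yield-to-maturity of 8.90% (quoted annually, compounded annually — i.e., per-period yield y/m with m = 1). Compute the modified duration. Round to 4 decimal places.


Answer: Modified duration = 5.6201

Derivation:
Coupon per period c = face * coupon_rate / m = 39.000000
Periods per year m = 1; per-period yield y/m = 0.089000
Number of cashflows N = 7
Cashflows (t years, CF_t, discount factor 1/(1+y/m)^(m*t), PV):
  t = 1.0000: CF_t = 39.000000, DF = 0.918274, PV = 35.812672
  t = 2.0000: CF_t = 39.000000, DF = 0.843226, PV = 32.885833
  t = 3.0000: CF_t = 39.000000, DF = 0.774313, PV = 30.198194
  t = 4.0000: CF_t = 39.000000, DF = 0.711031, PV = 27.730205
  t = 5.0000: CF_t = 39.000000, DF = 0.652921, PV = 25.463917
  t = 6.0000: CF_t = 39.000000, DF = 0.599560, PV = 23.382844
  t = 7.0000: CF_t = 1039.000000, DF = 0.550560, PV = 572.032086
Price P = sum_t PV_t = 747.505751
First compute Macaulay numerator sum_t t * PV_t:
  t * PV_t at t = 1.0000: 35.812672
  t * PV_t at t = 2.0000: 65.771666
  t * PV_t at t = 3.0000: 90.594581
  t * PV_t at t = 4.0000: 110.920822
  t * PV_t at t = 5.0000: 127.319584
  t * PV_t at t = 6.0000: 140.297063
  t * PV_t at t = 7.0000: 4004.224599
Macaulay duration D = 4574.940988 / 747.505751 = 6.120275
Modified duration = D / (1 + y/m) = 6.120275 / (1 + 0.089000) = 5.620088


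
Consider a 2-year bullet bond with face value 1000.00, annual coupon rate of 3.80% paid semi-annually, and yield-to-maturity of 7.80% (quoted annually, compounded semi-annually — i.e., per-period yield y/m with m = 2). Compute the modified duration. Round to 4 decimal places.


Answer: Modified duration = 1.8694

Derivation:
Coupon per period c = face * coupon_rate / m = 19.000000
Periods per year m = 2; per-period yield y/m = 0.039000
Number of cashflows N = 4
Cashflows (t years, CF_t, discount factor 1/(1+y/m)^(m*t), PV):
  t = 0.5000: CF_t = 19.000000, DF = 0.962464, PV = 18.286814
  t = 1.0000: CF_t = 19.000000, DF = 0.926337, PV = 17.600399
  t = 1.5000: CF_t = 19.000000, DF = 0.891566, PV = 16.939749
  t = 2.0000: CF_t = 1019.000000, DF = 0.858100, PV = 874.403714
Price P = sum_t PV_t = 927.230676
First compute Macaulay numerator sum_t t * PV_t:
  t * PV_t at t = 0.5000: 9.143407
  t * PV_t at t = 1.0000: 17.600399
  t * PV_t at t = 1.5000: 25.409623
  t * PV_t at t = 2.0000: 1748.807429
Macaulay duration D = 1800.960857 / 927.230676 = 1.942301
Modified duration = D / (1 + y/m) = 1.942301 / (1 + 0.039000) = 1.869394


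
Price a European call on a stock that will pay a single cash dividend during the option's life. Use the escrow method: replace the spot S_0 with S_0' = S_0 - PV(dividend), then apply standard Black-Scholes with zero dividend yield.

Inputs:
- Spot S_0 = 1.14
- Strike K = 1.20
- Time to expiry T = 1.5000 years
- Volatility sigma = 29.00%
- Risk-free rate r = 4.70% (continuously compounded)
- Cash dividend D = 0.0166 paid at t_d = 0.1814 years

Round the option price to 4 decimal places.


PV(D) = D * exp(-r * t_d) = 0.0166 * 0.99151044 = 0.01645907
S_0' = S_0 - PV(D) = 1.1400 - 0.01645907 = 1.12354093
d1 = (ln(S_0'/K) + (r + sigma^2/2)*T) / (sigma*sqrt(T)) = 0.19071863
d2 = d1 - sigma*sqrt(T) = -0.16445738
exp(-rT) = 0.93192774
N(d1) = 0.57562698; N(d2) = 0.43468555
C = S_0' * N(d1) - K * exp(-rT) * N(d2) = 1.12354093 * 0.57562698 - 1.2000 * 0.93192774 * 0.43468555 = 0.1606

Answer: Price = 0.1606


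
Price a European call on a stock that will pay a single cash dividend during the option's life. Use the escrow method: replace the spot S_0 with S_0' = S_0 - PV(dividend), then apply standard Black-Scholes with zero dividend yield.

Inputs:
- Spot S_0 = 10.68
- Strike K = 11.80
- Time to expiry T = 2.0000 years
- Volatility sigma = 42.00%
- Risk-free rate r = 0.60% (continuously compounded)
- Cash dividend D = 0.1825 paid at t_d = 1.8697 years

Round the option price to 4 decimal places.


Answer: Price = 2.0464

Derivation:
PV(D) = D * exp(-r * t_d) = 0.1825 * 0.98884449 = 0.18046412
S_0' = S_0 - PV(D) = 10.6800 - 0.18046412 = 10.49953588
d1 = (ln(S_0'/K) + (r + sigma^2/2)*T) / (sigma*sqrt(T)) = 0.12059794
d2 = d1 - sigma*sqrt(T) = -0.47337175
exp(-rT) = 0.98807171
N(d1) = 0.54799525; N(d2) = 0.31797399
C = S_0' * N(d1) - K * exp(-rT) * N(d2) = 10.49953588 * 0.54799525 - 11.8000 * 0.98807171 * 0.31797399 = 2.0464


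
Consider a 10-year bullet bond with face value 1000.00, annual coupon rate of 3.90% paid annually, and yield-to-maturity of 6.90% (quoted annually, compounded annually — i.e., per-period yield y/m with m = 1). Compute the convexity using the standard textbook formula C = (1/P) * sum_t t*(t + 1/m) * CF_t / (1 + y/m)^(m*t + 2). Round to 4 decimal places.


Answer: Convexity = 74.1293

Derivation:
Coupon per period c = face * coupon_rate / m = 39.000000
Periods per year m = 1; per-period yield y/m = 0.069000
Number of cashflows N = 10
Cashflows (t years, CF_t, discount factor 1/(1+y/m)^(m*t), PV):
  t = 1.0000: CF_t = 39.000000, DF = 0.935454, PV = 36.482694
  t = 2.0000: CF_t = 39.000000, DF = 0.875074, PV = 34.127871
  t = 3.0000: CF_t = 39.000000, DF = 0.818591, PV = 31.925043
  t = 4.0000: CF_t = 39.000000, DF = 0.765754, PV = 29.864399
  t = 5.0000: CF_t = 39.000000, DF = 0.716327, PV = 27.936763
  t = 6.0000: CF_t = 39.000000, DF = 0.670091, PV = 26.133548
  t = 7.0000: CF_t = 39.000000, DF = 0.626839, PV = 24.446724
  t = 8.0000: CF_t = 39.000000, DF = 0.586379, PV = 22.868778
  t = 9.0000: CF_t = 39.000000, DF = 0.548530, PV = 21.392683
  t = 10.0000: CF_t = 1039.000000, DF = 0.513125, PV = 533.136597
Price P = sum_t PV_t = 788.315101
Convexity numerator sum_t t*(t + 1/m) * CF_t / (1+y/m)^(m*t + 2):
  t = 1.0000: term = 63.850086
  t = 2.0000: term = 179.186397
  t = 3.0000: term = 335.241154
  t = 4.0000: term = 522.670960
  t = 5.0000: term = 733.401722
  t = 6.0000: term = 960.488691
  t = 7.0000: term = 1197.990260
  t = 8.0000: term = 1440.854248
  t = 9.0000: term = 1684.815538
  t = 10.0000: term = 51318.714637
Convexity = (1/P) * sum = 58437.213694 / 788.315101 = 74.129258


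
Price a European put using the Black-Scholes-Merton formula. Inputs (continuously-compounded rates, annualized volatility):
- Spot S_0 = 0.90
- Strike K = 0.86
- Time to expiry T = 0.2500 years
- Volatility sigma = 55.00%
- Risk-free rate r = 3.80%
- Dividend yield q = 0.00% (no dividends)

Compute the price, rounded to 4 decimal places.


d1 = (ln(S/K) + (r - q + 0.5*sigma^2) * T) / (sigma * sqrt(T)) = 0.33736318
d2 = d1 - sigma * sqrt(T) = 0.06236318
exp(-rT) = 0.99054498; exp(-qT) = 1.00000000
P = K * exp(-rT) * N(-d2) - S_0 * exp(-qT) * N(-d1)
N(-d1) = 0.36792157; N(-d2) = 0.47513681
P = 0.8600 * 0.99054498 * 0.47513681 - 0.9000 * 1.00000000 * 0.36792157 = 0.0736

Answer: Price = 0.0736


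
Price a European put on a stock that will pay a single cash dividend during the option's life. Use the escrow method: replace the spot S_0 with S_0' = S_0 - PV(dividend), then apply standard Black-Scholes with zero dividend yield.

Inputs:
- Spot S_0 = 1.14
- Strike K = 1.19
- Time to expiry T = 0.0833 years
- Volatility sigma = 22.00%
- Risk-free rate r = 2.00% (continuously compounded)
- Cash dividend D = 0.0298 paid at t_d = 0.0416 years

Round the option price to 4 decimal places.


Answer: Price = 0.0831

Derivation:
PV(D) = D * exp(-r * t_d) = 0.0298 * 0.99916835 = 0.02977522
S_0' = S_0 - PV(D) = 1.1400 - 0.02977522 = 1.11022478
d1 = (ln(S_0'/K) + (r + sigma^2/2)*T) / (sigma*sqrt(T)) = -1.03485455
d2 = d1 - sigma*sqrt(T) = -1.09835037
exp(-rT) = 0.99833539
N(-d1) = 0.84963158; N(-d2) = 0.86397424
P = K * exp(-rT) * N(-d2) - S_0' * N(-d1) = 1.1900 * 0.99833539 * 0.86397424 - 1.11022478 * 0.84963158 = 0.0831


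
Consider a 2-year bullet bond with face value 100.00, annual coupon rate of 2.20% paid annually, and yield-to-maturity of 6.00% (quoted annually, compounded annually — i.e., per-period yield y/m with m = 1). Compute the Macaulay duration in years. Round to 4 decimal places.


Answer: Macaulay duration = 1.9777 years

Derivation:
Coupon per period c = face * coupon_rate / m = 2.200000
Periods per year m = 1; per-period yield y/m = 0.060000
Number of cashflows N = 2
Cashflows (t years, CF_t, discount factor 1/(1+y/m)^(m*t), PV):
  t = 1.0000: CF_t = 2.200000, DF = 0.943396, PV = 2.075472
  t = 2.0000: CF_t = 102.200000, DF = 0.889996, PV = 90.957636
Price P = sum_t PV_t = 93.033108
Macaulay numerator sum_t t * PV_t:
  t * PV_t at t = 1.0000: 2.075472
  t * PV_t at t = 2.0000: 181.915272
Macaulay duration D = (sum_t t * PV_t) / P = 183.990744 / 93.033108 = 1.977691


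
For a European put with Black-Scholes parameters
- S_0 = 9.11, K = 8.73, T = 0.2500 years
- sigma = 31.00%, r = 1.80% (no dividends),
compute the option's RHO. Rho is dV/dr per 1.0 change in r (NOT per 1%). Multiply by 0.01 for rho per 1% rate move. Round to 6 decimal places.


d1 = 0.3814183317; d2 = 0.2264183317
phi(d1) = 0.3709535208; exp(-qT) = 1.0000000000; exp(-rT) = 0.9955101098
N(-d2) = 0.4104380357
Rho = -K*T*exp(-rT)*N(-d2) = -8.7300 * 0.2500 * 0.9955101098 * 0.4104380357 = -0.891759

Answer: Rho = -0.891759


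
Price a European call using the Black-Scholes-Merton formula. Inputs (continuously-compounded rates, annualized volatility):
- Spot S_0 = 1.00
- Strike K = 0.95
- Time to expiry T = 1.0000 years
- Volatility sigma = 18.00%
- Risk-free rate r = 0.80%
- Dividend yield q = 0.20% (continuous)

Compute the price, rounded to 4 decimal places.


Answer: Price = 0.1008

Derivation:
d1 = (ln(S/K) + (r - q + 0.5*sigma^2) * T) / (sigma * sqrt(T)) = 0.40829608
d2 = d1 - sigma * sqrt(T) = 0.22829608
exp(-rT) = 0.99203191; exp(-qT) = 0.99800200
C = S_0 * exp(-qT) * N(d1) - K * exp(-rT) * N(d2)
N(d1) = 0.65847184; N(d2) = 0.59029196
C = 1.0000 * 0.99800200 * 0.65847184 - 0.9500 * 0.99203191 * 0.59029196 = 0.1008


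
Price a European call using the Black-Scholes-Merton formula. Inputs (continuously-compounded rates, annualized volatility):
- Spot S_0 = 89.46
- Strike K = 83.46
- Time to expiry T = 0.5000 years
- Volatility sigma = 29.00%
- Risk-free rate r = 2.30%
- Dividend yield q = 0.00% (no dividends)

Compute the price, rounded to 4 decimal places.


Answer: Price = 11.0364

Derivation:
d1 = (ln(S/K) + (r - q + 0.5*sigma^2) * T) / (sigma * sqrt(T)) = 0.49716494
d2 = d1 - sigma * sqrt(T) = 0.29210397
exp(-rT) = 0.98856587; exp(-qT) = 1.00000000
C = S_0 * exp(-qT) * N(d1) - K * exp(-rT) * N(d2)
N(d1) = 0.69046363; N(d2) = 0.61489644
C = 89.4600 * 1.00000000 * 0.69046363 - 83.4600 * 0.98856587 * 0.61489644 = 11.0364


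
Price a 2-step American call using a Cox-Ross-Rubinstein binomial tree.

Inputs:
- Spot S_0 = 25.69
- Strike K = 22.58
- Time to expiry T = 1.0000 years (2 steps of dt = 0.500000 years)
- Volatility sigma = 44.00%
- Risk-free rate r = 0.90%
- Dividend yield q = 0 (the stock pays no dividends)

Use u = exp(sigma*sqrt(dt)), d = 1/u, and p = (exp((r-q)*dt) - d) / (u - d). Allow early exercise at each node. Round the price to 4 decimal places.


Answer: Price = V(0,0) = 6.1433

Derivation:
dt = T/N = 0.500000
u = exp(sigma*sqrt(dt)) = 1.364963; d = 1/u = 0.732621
p = (exp((r-q)*dt) - d) / (u - d) = 0.429972
Discount per step: exp(-r*dt) = 0.995510
Stock lattice S(k, i) with i counting down-moves:
  k=0: S(0,0) = 25.6900
  k=1: S(1,0) = 35.0659; S(1,1) = 18.8210
  k=2: S(2,0) = 47.8636; S(2,1) = 25.6900; S(2,2) = 13.7887
Terminal payoffs V(N, i) = max(S_T - K, 0):
  V(2,0) = 25.283623; V(2,1) = 3.110000; V(2,2) = 0.000000
Backward induction: V(k, i) = exp(-r*dt) * [p * V(k+1, i) + (1-p) * V(k+1, i+1)]; then take max(V_cont, immediate exercise) for American.
  V(1,0) = exp(-r*dt) * [p*25.283623 + (1-p)*3.110000] = 12.587269; exercise = 12.485888; V(1,0) = max -> 12.587269
  V(1,1) = exp(-r*dt) * [p*3.110000 + (1-p)*0.000000] = 1.331209; exercise = 0.000000; V(1,1) = max -> 1.331209
  V(0,0) = exp(-r*dt) * [p*12.587269 + (1-p)*1.331209] = 6.143294; exercise = 3.110000; V(0,0) = max -> 6.143294


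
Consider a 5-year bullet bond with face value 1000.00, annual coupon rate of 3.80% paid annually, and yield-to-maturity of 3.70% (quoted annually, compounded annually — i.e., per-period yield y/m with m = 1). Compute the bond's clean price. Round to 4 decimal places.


Answer: Price = 1004.4896

Derivation:
Coupon per period c = face * coupon_rate / m = 38.000000
Periods per year m = 1; per-period yield y/m = 0.037000
Number of cashflows N = 5
Cashflows (t years, CF_t, discount factor 1/(1+y/m)^(m*t), PV):
  t = 1.0000: CF_t = 38.000000, DF = 0.964320, PV = 36.644166
  t = 2.0000: CF_t = 38.000000, DF = 0.929913, PV = 35.336708
  t = 3.0000: CF_t = 38.000000, DF = 0.896734, PV = 34.075899
  t = 4.0000: CF_t = 38.000000, DF = 0.864739, PV = 32.860077
  t = 5.0000: CF_t = 1038.000000, DF = 0.833885, PV = 865.572742
Price P = sum_t PV_t = 1004.489592


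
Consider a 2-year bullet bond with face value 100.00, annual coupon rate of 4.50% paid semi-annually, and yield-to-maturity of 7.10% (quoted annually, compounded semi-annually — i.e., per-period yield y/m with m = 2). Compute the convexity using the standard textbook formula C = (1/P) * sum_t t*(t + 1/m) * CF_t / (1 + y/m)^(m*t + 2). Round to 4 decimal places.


Answer: Convexity = 4.4557

Derivation:
Coupon per period c = face * coupon_rate / m = 2.250000
Periods per year m = 2; per-period yield y/m = 0.035500
Number of cashflows N = 4
Cashflows (t years, CF_t, discount factor 1/(1+y/m)^(m*t), PV):
  t = 0.5000: CF_t = 2.250000, DF = 0.965717, PV = 2.172863
  t = 1.0000: CF_t = 2.250000, DF = 0.932609, PV = 2.098371
  t = 1.5000: CF_t = 2.250000, DF = 0.900637, PV = 2.026433
  t = 2.0000: CF_t = 102.250000, DF = 0.869760, PV = 88.932992
Price P = sum_t PV_t = 95.230659
Convexity numerator sum_t t*(t + 1/m) * CF_t / (1+y/m)^(m*t + 2):
  t = 0.5000: term = 1.013216
  t = 1.0000: term = 2.935441
  t = 1.5000: term = 5.669611
  t = 2.0000: term = 414.698726
Convexity = (1/P) * sum = 424.316995 / 95.230659 = 4.455676
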